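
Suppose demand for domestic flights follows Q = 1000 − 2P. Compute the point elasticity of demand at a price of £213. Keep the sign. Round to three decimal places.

At P = 213, Q = 574.
dQ/dP = −2.
ε = (dQ/dP)(P/Q) = (-2)(213/574).

-0.742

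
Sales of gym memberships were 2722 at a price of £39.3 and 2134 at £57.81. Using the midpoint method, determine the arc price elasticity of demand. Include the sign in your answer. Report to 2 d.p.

-0.64

ΔQ = 2134 − 2722 = -588; ΔP = 57.81 − 39.3 = 18.51.
Midpoints: P̄ = 48.55, Q̄ = 2428.0.
ε = (ΔQ/ΔP)(P̄/Q̄) = (-588/18.51)(48.55/2428.0).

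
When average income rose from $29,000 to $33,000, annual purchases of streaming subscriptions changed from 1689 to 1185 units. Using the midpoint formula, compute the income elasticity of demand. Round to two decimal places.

-2.72

ΔQ = -504, ΔI = 4000. Midpoints: Ī = 31,000, Q̄ = 1437.0.
ε_I = (ΔQ/ΔI)(Ī/Q̄) = (-504/4000)(31000/1437.0).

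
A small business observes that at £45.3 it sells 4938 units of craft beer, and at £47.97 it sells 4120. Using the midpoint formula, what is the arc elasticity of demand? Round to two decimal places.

-3.15

ΔQ = 4120 − 4938 = -818; ΔP = 47.97 − 45.3 = 2.67.
Midpoints: P̄ = 46.63, Q̄ = 4529.0.
ε = (ΔQ/ΔP)(P̄/Q̄) = (-818/2.67)(46.63/4529.0).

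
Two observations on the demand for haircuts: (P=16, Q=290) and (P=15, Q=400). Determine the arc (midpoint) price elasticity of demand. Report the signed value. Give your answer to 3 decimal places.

ΔQ = 400 − 290 = 110; ΔP = 15 − 16 = -1.
Midpoints: P̄ = 15.50, Q̄ = 345.0.
ε = (ΔQ/ΔP)(P̄/Q̄) = (110/-1)(15.50/345.0).

-4.942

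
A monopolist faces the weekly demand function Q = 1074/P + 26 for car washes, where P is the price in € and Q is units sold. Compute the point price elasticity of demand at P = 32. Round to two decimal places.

At P = 32, Q = 59.562.
dQ/dP = −1074/P² = -1.049.
ε = (dQ/dP)(P/Q) = (-1.049)(32/59.562).

-0.56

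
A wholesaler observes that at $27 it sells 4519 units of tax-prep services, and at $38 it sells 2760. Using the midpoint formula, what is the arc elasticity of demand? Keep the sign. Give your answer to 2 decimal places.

-1.43

ΔQ = 2760 − 4519 = -1759; ΔP = 38 − 27 = 11.
Midpoints: P̄ = 32.50, Q̄ = 3639.5.
ε = (ΔQ/ΔP)(P̄/Q̄) = (-1759/11)(32.50/3639.5).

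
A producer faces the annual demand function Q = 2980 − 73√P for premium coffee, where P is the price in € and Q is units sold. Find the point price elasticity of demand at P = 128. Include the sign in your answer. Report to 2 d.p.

-0.19

At P = 128, Q = 2154.099.
dQ/dP = −73/(2√P) = -3.226.
ε = (dQ/dP)(P/Q) = (-3.226)(128/2154.099).
|ε| < 1, so demand is inelastic at this price.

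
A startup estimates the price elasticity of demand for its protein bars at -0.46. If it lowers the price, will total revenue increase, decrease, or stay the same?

decrease

|ε| = 0.46 < 1, so demand is inelastic. A price cut therefore reduces total revenue.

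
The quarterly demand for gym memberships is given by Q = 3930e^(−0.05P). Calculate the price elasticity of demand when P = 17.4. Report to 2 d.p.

-0.87

At P = 17.4, Q = 1646.480.
dQ/dP = −0.05·3930e^(−0.05P) = −0.05Q = -82.324.
ε = (dQ/dP)(P/Q) = (-82.324)(17.4/1646.480).
|ε| < 1, so demand is inelastic at this price.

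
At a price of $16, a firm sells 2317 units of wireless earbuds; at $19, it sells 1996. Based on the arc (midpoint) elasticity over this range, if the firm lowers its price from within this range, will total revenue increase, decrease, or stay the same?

decrease

Arc ε = (-321/3)(17.50/2156.5) ≈ -0.868.
|ε| = 0.87 < 1, so demand is inelastic. A price cut therefore reduces total revenue.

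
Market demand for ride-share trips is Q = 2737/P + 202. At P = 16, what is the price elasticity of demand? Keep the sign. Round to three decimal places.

At P = 16, Q = 373.062.
dQ/dP = −2737/P² = -10.691.
ε = (dQ/dP)(P/Q) = (-10.691)(16/373.062).
|ε| < 1, so demand is inelastic at this price.

-0.459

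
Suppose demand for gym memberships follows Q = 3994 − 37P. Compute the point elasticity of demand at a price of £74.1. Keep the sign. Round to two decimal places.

-2.19

At P = 74.1, Q = 1252.300.
dQ/dP = −37.
ε = (dQ/dP)(P/Q) = (-37)(74.1/1252.300).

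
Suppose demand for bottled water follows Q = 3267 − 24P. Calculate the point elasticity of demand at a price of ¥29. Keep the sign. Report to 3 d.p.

At P = 29, Q = 2571.
dQ/dP = −24.
ε = (dQ/dP)(P/Q) = (-24)(29/2571).
|ε| < 1, so demand is inelastic at this price.

-0.271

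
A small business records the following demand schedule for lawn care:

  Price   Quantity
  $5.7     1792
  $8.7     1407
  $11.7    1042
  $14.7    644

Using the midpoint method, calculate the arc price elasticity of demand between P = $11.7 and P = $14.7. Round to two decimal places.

At P = 11.7, Q = 1042; at P = 14.7, Q = 644.
ΔQ = -398, ΔP = 3.0. Midpoints: P̄ = 13.20, Q̄ = 843.0.
ε = (ΔQ/ΔP)(P̄/Q̄) = (-398/3.0)(13.20/843.0).

-2.08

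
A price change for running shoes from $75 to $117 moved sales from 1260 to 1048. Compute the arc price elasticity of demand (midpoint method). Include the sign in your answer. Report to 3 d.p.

-0.420

ΔQ = 1048 − 1260 = -212; ΔP = 117 − 75 = 42.
Midpoints: P̄ = 96.00, Q̄ = 1154.0.
ε = (ΔQ/ΔP)(P̄/Q̄) = (-212/42)(96.00/1154.0).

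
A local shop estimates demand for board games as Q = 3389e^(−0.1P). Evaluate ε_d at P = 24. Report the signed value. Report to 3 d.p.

-2.400

At P = 24, Q = 307.443.
dQ/dP = −0.1·3389e^(−0.1P) = −0.1Q = -30.744.
ε = (dQ/dP)(P/Q) = (-30.744)(24/307.443).
|ε| > 1, so demand is elastic at this price.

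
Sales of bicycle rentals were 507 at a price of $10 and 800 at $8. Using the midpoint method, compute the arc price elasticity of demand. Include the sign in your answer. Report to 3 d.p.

ΔQ = 800 − 507 = 293; ΔP = 8 − 10 = -2.
Midpoints: P̄ = 9.00, Q̄ = 653.5.
ε = (ΔQ/ΔP)(P̄/Q̄) = (293/-2)(9.00/653.5).

-2.018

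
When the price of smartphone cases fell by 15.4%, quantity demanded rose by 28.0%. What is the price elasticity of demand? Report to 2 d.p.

ε = %ΔQ / %ΔP = (28.0)/(-15.4) = -1.818.

-1.82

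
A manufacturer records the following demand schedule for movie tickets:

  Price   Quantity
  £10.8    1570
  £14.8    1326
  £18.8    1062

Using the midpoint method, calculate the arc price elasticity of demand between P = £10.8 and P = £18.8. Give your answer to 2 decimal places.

-0.71

At P = 10.8, Q = 1570; at P = 18.8, Q = 1062.
ΔQ = -508, ΔP = 8.0. Midpoints: P̄ = 14.80, Q̄ = 1316.0.
ε = (ΔQ/ΔP)(P̄/Q̄) = (-508/8.0)(14.80/1316.0).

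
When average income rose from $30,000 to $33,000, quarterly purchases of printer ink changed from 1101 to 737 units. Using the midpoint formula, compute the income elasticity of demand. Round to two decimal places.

-4.16

ΔQ = -364, ΔI = 3000. Midpoints: Ī = 31,500, Q̄ = 919.0.
ε_I = (ΔQ/ΔI)(Ī/Q̄) = (-364/3000)(31500/919.0).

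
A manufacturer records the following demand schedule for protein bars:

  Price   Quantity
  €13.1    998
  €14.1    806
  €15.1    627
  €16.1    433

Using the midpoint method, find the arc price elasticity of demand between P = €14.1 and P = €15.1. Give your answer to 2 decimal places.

-3.65

At P = 14.1, Q = 806; at P = 15.1, Q = 627.
ΔQ = -179, ΔP = 1.0. Midpoints: P̄ = 14.60, Q̄ = 716.5.
ε = (ΔQ/ΔP)(P̄/Q̄) = (-179/1.0)(14.60/716.5).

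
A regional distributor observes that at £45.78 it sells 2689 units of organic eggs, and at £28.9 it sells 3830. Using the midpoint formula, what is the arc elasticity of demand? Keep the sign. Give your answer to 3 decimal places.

ΔQ = 3830 − 2689 = 1141; ΔP = 28.9 − 45.78 = -16.88.
Midpoints: P̄ = 37.34, Q̄ = 3259.5.
ε = (ΔQ/ΔP)(P̄/Q̄) = (1141/-16.88)(37.34/3259.5).

-0.774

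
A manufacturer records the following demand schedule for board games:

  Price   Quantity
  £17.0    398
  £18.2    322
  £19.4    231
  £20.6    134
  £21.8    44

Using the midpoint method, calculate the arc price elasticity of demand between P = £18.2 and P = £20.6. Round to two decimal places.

At P = 18.2, Q = 322; at P = 20.6, Q = 134.
ΔQ = -188, ΔP = 2.4. Midpoints: P̄ = 19.40, Q̄ = 228.0.
ε = (ΔQ/ΔP)(P̄/Q̄) = (-188/2.4)(19.40/228.0).

-6.67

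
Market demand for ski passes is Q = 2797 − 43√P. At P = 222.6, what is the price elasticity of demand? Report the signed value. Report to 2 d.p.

-0.15

At P = 222.6, Q = 2155.449.
dQ/dP = −43/(2√P) = -1.441.
ε = (dQ/dP)(P/Q) = (-1.441)(222.6/2155.449).
|ε| < 1, so demand is inelastic at this price.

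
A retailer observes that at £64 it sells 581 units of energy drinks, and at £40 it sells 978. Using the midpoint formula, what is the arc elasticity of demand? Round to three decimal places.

ΔQ = 978 − 581 = 397; ΔP = 40 − 64 = -24.
Midpoints: P̄ = 52.00, Q̄ = 779.5.
ε = (ΔQ/ΔP)(P̄/Q̄) = (397/-24)(52.00/779.5).

-1.103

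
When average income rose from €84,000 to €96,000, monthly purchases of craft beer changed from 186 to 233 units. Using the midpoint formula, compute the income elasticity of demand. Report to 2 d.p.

ΔQ = 47, ΔI = 12000. Midpoints: Ī = 90,000, Q̄ = 209.5.
ε_I = (ΔQ/ΔI)(Ī/Q̄) = (47/12000)(90000/209.5).
ε_I > 0, so the good is normal.

1.68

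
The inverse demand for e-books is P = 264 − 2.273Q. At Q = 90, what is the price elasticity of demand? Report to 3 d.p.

-0.291

At Q = 90, P = 264 − 2.273(90) = 59.43.
dP/dQ = −2.273, so dQ/dP = 1/(−2.273) = -0.440.
ε = (dQ/dP)(P/Q) = (-0.440)(59.43/90).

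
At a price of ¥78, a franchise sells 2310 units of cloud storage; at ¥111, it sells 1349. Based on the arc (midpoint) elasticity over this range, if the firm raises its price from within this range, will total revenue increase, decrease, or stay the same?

decrease

Arc ε = (-961/33)(94.50/1829.5) ≈ -1.504.
|ε| = 1.50 > 1, so demand is elastic. A price rise therefore reduces total revenue.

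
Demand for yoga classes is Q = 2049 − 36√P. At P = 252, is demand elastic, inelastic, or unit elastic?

Q = 1477.518, dQ/dP = -1.134.
ε = (dQ/dP)(P/Q) ≈ -0.193.
|ε| = 0.19 < 1.

inelastic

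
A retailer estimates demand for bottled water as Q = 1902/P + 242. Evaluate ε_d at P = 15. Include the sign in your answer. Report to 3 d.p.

At P = 15, Q = 368.800.
dQ/dP = −1902/P² = -8.453.
ε = (dQ/dP)(P/Q) = (-8.453)(15/368.800).
|ε| < 1, so demand is inelastic at this price.

-0.344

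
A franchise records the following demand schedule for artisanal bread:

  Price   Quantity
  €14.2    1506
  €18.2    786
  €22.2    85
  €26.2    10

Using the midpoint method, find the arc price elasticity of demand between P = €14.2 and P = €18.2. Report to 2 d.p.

At P = 14.2, Q = 1506; at P = 18.2, Q = 786.
ΔQ = -720, ΔP = 4.0. Midpoints: P̄ = 16.20, Q̄ = 1146.0.
ε = (ΔQ/ΔP)(P̄/Q̄) = (-720/4.0)(16.20/1146.0).

-2.54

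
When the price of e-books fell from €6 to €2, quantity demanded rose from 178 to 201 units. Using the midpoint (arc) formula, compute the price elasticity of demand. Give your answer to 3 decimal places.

-0.121

ΔQ = 201 − 178 = 23; ΔP = 2 − 6 = -4.
Midpoints: P̄ = 4.00, Q̄ = 189.5.
ε = (ΔQ/ΔP)(P̄/Q̄) = (23/-4)(4.00/189.5).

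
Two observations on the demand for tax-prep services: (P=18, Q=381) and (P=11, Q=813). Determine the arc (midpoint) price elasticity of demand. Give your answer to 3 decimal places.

ΔQ = 813 − 381 = 432; ΔP = 11 − 18 = -7.
Midpoints: P̄ = 14.50, Q̄ = 597.0.
ε = (ΔQ/ΔP)(P̄/Q̄) = (432/-7)(14.50/597.0).

-1.499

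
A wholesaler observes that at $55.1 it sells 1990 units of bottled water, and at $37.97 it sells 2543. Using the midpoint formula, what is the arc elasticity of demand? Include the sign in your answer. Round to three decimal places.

ΔQ = 2543 − 1990 = 553; ΔP = 37.97 − 55.1 = -17.13.
Midpoints: P̄ = 46.53, Q̄ = 2266.5.
ε = (ΔQ/ΔP)(P̄/Q̄) = (553/-17.13)(46.53/2266.5).

-0.663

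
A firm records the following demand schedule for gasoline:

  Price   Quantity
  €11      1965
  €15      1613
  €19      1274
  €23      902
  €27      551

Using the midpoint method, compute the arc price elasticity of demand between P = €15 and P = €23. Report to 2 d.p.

-1.34

At P = 15, Q = 1613; at P = 23, Q = 902.
ΔQ = -711, ΔP = 8. Midpoints: P̄ = 19.00, Q̄ = 1257.5.
ε = (ΔQ/ΔP)(P̄/Q̄) = (-711/8)(19.00/1257.5).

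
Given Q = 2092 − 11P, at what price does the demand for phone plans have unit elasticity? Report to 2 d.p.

For linear demand Q = a − bP, ε = −bP/(a − bP). |ε| = 1 when bP = a − bP, i.e. P = a/(2b).
P = 2092/(2·11) = 2092/22 = 95.0909.

95.09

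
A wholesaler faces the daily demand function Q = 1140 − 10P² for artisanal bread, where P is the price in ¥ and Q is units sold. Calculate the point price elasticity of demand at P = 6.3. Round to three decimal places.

At P = 6.3, Q = 743.100.
dQ/dP = −20P = -126.
ε = (dQ/dP)(P/Q) = (-126)(6.3/743.100).
|ε| > 1, so demand is elastic at this price.

-1.068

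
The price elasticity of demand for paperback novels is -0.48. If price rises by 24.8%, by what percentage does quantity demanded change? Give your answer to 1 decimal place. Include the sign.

%ΔQ ≈ ε × %ΔP = (-0.48)(24.8%) = -11.90%.

-11.9%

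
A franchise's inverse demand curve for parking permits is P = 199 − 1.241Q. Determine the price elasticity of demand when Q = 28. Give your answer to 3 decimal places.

At Q = 28, P = 199 − 1.241(28) = 164.25.
dP/dQ = −1.241, so dQ/dP = 1/(−1.241) = -0.806.
ε = (dQ/dP)(P/Q) = (-0.806)(164.25/28).

-4.727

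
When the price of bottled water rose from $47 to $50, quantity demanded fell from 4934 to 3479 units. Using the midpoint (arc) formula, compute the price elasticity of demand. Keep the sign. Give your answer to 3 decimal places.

-5.592

ΔQ = 3479 − 4934 = -1455; ΔP = 50 − 47 = 3.
Midpoints: P̄ = 48.50, Q̄ = 4206.5.
ε = (ΔQ/ΔP)(P̄/Q̄) = (-1455/3)(48.50/4206.5).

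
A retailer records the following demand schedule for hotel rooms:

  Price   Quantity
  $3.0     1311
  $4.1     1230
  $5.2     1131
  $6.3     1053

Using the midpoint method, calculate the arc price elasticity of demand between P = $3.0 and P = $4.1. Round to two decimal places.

-0.21

At P = 3.0, Q = 1311; at P = 4.1, Q = 1230.
ΔQ = -81, ΔP = 1.1. Midpoints: P̄ = 3.55, Q̄ = 1270.5.
ε = (ΔQ/ΔP)(P̄/Q̄) = (-81/1.1)(3.55/1270.5).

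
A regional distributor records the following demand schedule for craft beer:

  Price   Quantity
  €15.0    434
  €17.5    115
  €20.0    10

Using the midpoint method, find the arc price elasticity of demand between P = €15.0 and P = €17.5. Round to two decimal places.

At P = 15.0, Q = 434; at P = 17.5, Q = 115.
ΔQ = -319, ΔP = 2.5. Midpoints: P̄ = 16.25, Q̄ = 274.5.
ε = (ΔQ/ΔP)(P̄/Q̄) = (-319/2.5)(16.25/274.5).

-7.55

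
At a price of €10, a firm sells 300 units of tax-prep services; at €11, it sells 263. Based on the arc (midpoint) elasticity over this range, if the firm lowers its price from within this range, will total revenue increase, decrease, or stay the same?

Arc ε = (-37/1)(10.50/281.5) ≈ -1.380.
|ε| = 1.38 > 1, so demand is elastic. A price cut therefore raises total revenue.

increase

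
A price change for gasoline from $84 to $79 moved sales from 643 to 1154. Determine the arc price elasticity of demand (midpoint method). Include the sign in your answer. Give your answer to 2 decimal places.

ΔQ = 1154 − 643 = 511; ΔP = 79 − 84 = -5.
Midpoints: P̄ = 81.50, Q̄ = 898.5.
ε = (ΔQ/ΔP)(P̄/Q̄) = (511/-5)(81.50/898.5).

-9.27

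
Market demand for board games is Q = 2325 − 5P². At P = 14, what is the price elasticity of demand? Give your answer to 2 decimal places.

At P = 14, Q = 1345.
dQ/dP = −10P = -140.
ε = (dQ/dP)(P/Q) = (-140)(14/1345).

-1.46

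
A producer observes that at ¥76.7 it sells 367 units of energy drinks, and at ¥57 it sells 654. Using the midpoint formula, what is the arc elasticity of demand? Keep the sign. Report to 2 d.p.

ΔQ = 654 − 367 = 287; ΔP = 57 − 76.7 = -19.7.
Midpoints: P̄ = 66.85, Q̄ = 510.5.
ε = (ΔQ/ΔP)(P̄/Q̄) = (287/-19.7)(66.85/510.5).

-1.91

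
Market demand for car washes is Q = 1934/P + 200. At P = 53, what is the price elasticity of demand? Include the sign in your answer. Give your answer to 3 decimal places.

-0.154

At P = 53, Q = 236.491.
dQ/dP = −1934/P² = -0.689.
ε = (dQ/dP)(P/Q) = (-0.689)(53/236.491).
|ε| < 1, so demand is inelastic at this price.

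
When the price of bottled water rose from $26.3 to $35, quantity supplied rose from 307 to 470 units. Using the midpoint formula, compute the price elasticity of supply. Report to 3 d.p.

1.478

ΔQ = 470 − 307 = 163; ΔP = 35 − 26.3 = 8.7.
Midpoints: P̄ = 30.65, Q̄ = 388.5.
ε_s = (ΔQ/ΔP)(P̄/Q̄) = (163/8.7)(30.65/388.5).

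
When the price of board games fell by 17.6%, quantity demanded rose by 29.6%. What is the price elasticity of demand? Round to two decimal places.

ε = %ΔQ / %ΔP = (29.6)/(-17.6) = -1.682.

-1.68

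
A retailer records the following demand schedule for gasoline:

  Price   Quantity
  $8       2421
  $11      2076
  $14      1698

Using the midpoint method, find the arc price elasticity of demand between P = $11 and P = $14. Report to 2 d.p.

-0.83

At P = 11, Q = 2076; at P = 14, Q = 1698.
ΔQ = -378, ΔP = 3. Midpoints: P̄ = 12.50, Q̄ = 1887.0.
ε = (ΔQ/ΔP)(P̄/Q̄) = (-378/3)(12.50/1887.0).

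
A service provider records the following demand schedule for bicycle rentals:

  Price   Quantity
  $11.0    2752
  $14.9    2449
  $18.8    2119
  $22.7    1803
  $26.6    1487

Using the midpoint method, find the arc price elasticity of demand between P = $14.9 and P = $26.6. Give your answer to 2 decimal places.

-0.87

At P = 14.9, Q = 2449; at P = 26.6, Q = 1487.
ΔQ = -962, ΔP = 11.7. Midpoints: P̄ = 20.75, Q̄ = 1968.0.
ε = (ΔQ/ΔP)(P̄/Q̄) = (-962/11.7)(20.75/1968.0).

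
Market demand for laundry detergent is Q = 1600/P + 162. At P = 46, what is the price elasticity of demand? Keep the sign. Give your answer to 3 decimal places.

-0.177

At P = 46, Q = 196.783.
dQ/dP = −1600/P² = -0.756.
ε = (dQ/dP)(P/Q) = (-0.756)(46/196.783).
|ε| < 1, so demand is inelastic at this price.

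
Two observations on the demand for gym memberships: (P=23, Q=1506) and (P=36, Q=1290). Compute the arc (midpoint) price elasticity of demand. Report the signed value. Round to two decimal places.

ΔQ = 1290 − 1506 = -216; ΔP = 36 − 23 = 13.
Midpoints: P̄ = 29.50, Q̄ = 1398.0.
ε = (ΔQ/ΔP)(P̄/Q̄) = (-216/13)(29.50/1398.0).

-0.35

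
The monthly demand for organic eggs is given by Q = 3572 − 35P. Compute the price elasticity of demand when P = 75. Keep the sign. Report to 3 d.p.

-2.772

At P = 75, Q = 947.
dQ/dP = −35.
ε = (dQ/dP)(P/Q) = (-35)(75/947).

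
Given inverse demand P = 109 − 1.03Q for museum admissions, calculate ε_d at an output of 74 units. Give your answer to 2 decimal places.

At Q = 74, P = 109 − 1.03(74) = 32.78.
dP/dQ = −1.03, so dQ/dP = 1/(−1.03) = -0.971.
ε = (dQ/dP)(P/Q) = (-0.971)(32.78/74).

-0.43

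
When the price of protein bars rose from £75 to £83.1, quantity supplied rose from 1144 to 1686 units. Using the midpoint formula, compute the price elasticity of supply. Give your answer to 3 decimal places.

3.738

ΔQ = 1686 − 1144 = 542; ΔP = 83.1 − 75 = 8.1.
Midpoints: P̄ = 79.05, Q̄ = 1415.0.
ε_s = (ΔQ/ΔP)(P̄/Q̄) = (542/8.1)(79.05/1415.0).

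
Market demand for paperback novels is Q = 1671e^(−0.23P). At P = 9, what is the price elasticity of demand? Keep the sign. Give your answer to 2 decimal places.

-2.07

At P = 9, Q = 210.856.
dQ/dP = −0.23·1671e^(−0.23P) = −0.23Q = -48.497.
ε = (dQ/dP)(P/Q) = (-48.497)(9/210.856).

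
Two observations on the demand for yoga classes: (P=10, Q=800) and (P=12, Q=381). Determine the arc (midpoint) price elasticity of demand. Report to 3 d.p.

-3.903

ΔQ = 381 − 800 = -419; ΔP = 12 − 10 = 2.
Midpoints: P̄ = 11.00, Q̄ = 590.5.
ε = (ΔQ/ΔP)(P̄/Q̄) = (-419/2)(11.00/590.5).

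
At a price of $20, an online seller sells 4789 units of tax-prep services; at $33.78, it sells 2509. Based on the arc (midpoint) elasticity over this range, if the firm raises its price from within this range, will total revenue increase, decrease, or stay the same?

decrease

Arc ε = (-2280/13.78)(26.89/3649.0) ≈ -1.219.
|ε| = 1.22 > 1, so demand is elastic. A price rise therefore reduces total revenue.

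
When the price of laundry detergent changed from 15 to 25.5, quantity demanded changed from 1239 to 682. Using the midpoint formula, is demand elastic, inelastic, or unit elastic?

Arc ε ≈ -1.118.
|ε| = 1.12 > 1.

elastic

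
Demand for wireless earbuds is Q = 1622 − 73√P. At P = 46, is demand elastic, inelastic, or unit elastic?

Q = 1126.890, dQ/dP = -5.382.
ε = (dQ/dP)(P/Q) ≈ -0.220.
|ε| = 0.22 < 1.

inelastic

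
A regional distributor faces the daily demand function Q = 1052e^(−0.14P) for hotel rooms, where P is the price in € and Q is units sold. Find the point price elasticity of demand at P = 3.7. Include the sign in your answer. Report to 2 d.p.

-0.52

At P = 3.7, Q = 626.688.
dQ/dP = −0.14·1052e^(−0.14P) = −0.14Q = -87.736.
ε = (dQ/dP)(P/Q) = (-87.736)(3.7/626.688).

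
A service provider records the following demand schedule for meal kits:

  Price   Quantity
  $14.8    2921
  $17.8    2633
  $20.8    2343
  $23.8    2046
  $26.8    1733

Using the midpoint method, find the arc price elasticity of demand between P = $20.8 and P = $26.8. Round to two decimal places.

-1.19

At P = 20.8, Q = 2343; at P = 26.8, Q = 1733.
ΔQ = -610, ΔP = 6.0. Midpoints: P̄ = 23.80, Q̄ = 2038.0.
ε = (ΔQ/ΔP)(P̄/Q̄) = (-610/6.0)(23.80/2038.0).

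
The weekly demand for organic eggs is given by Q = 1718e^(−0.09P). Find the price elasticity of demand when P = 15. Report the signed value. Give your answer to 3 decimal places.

At P = 15, Q = 445.375.
dQ/dP = −0.09·1718e^(−0.09P) = −0.09Q = -40.084.
ε = (dQ/dP)(P/Q) = (-40.084)(15/445.375).
|ε| > 1, so demand is elastic at this price.

-1.350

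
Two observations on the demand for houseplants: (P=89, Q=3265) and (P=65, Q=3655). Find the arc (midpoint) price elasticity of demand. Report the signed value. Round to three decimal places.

-0.362

ΔQ = 3655 − 3265 = 390; ΔP = 65 − 89 = -24.
Midpoints: P̄ = 77.00, Q̄ = 3460.0.
ε = (ΔQ/ΔP)(P̄/Q̄) = (390/-24)(77.00/3460.0).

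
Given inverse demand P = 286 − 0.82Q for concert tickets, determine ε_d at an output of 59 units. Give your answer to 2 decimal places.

At Q = 59, P = 286 − 0.82(59) = 237.62.
dP/dQ = −0.82, so dQ/dP = 1/(−0.82) = -1.220.
ε = (dQ/dP)(P/Q) = (-1.220)(237.62/59).

-4.91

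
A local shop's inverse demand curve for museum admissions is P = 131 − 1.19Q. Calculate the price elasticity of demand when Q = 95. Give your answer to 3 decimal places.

At Q = 95, P = 131 − 1.19(95) = 17.95.
dP/dQ = −1.19, so dQ/dP = 1/(−1.19) = -0.840.
ε = (dQ/dP)(P/Q) = (-0.840)(17.95/95).

-0.159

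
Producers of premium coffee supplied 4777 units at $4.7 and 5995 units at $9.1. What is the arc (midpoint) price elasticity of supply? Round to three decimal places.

ΔQ = 5995 − 4777 = 1218; ΔP = 9.1 − 4.7 = 4.4.
Midpoints: P̄ = 6.90, Q̄ = 5386.0.
ε_s = (ΔQ/ΔP)(P̄/Q̄) = (1218/4.4)(6.90/5386.0).

0.355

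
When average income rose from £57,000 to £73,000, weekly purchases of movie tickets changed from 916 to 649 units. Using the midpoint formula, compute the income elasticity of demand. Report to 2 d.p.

ΔQ = -267, ΔI = 16000. Midpoints: Ī = 65,000, Q̄ = 782.5.
ε_I = (ΔQ/ΔI)(Ī/Q̄) = (-267/16000)(65000/782.5).
ε_I < 0, so the good is inferior.

-1.39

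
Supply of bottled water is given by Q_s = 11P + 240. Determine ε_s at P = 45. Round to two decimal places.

At P = 45, Q_s = 735.
dQ_s/dP = 11.
ε_s = (dQ_s/dP)(P/Q_s) = (11)(45/735).

0.67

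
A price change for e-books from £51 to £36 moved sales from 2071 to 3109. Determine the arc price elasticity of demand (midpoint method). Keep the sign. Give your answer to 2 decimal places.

ΔQ = 3109 − 2071 = 1038; ΔP = 36 − 51 = -15.
Midpoints: P̄ = 43.50, Q̄ = 2590.0.
ε = (ΔQ/ΔP)(P̄/Q̄) = (1038/-15)(43.50/2590.0).

-1.16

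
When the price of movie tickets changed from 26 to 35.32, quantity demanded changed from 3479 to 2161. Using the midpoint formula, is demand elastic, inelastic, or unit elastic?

Arc ε ≈ -1.538.
|ε| = 1.54 > 1.

elastic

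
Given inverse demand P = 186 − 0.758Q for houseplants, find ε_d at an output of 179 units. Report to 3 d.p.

At Q = 179, P = 186 − 0.758(179) = 50.32.
dP/dQ = −0.758, so dQ/dP = 1/(−0.758) = -1.319.
ε = (dQ/dP)(P/Q) = (-1.319)(50.32/179).

-0.371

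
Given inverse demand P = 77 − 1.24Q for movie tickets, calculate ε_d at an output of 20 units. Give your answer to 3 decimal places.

At Q = 20, P = 77 − 1.24(20) = 52.20.
dP/dQ = −1.24, so dQ/dP = 1/(−1.24) = -0.806.
ε = (dQ/dP)(P/Q) = (-0.806)(52.20/20).

-2.105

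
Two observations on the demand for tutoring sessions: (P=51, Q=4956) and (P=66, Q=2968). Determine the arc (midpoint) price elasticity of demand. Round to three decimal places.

-1.957

ΔQ = 2968 − 4956 = -1988; ΔP = 66 − 51 = 15.
Midpoints: P̄ = 58.50, Q̄ = 3962.0.
ε = (ΔQ/ΔP)(P̄/Q̄) = (-1988/15)(58.50/3962.0).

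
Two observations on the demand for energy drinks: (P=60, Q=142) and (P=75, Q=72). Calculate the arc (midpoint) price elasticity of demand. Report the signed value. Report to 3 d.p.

ΔQ = 72 − 142 = -70; ΔP = 75 − 60 = 15.
Midpoints: P̄ = 67.50, Q̄ = 107.0.
ε = (ΔQ/ΔP)(P̄/Q̄) = (-70/15)(67.50/107.0).

-2.944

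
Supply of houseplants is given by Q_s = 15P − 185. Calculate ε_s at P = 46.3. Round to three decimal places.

At P = 46.3, Q_s = 509.50.
dQ_s/dP = 15.
ε_s = (dQ_s/dP)(P/Q_s) = (15)(46.3/509.50).

1.363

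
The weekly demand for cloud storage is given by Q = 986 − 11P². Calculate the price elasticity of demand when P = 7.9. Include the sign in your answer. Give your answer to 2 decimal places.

-4.58

At P = 7.9, Q = 299.490.
dQ/dP = −22P = -173.800.
ε = (dQ/dP)(P/Q) = (-173.800)(7.9/299.490).
|ε| > 1, so demand is elastic at this price.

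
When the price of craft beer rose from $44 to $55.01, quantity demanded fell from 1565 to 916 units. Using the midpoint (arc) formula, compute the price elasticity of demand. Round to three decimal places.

-2.352

ΔQ = 916 − 1565 = -649; ΔP = 55.01 − 44 = 11.01.
Midpoints: P̄ = 49.50, Q̄ = 1240.5.
ε = (ΔQ/ΔP)(P̄/Q̄) = (-649/11.01)(49.50/1240.5).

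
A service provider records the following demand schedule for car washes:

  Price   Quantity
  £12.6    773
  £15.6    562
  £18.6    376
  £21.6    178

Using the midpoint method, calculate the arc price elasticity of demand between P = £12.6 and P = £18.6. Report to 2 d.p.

-1.80

At P = 12.6, Q = 773; at P = 18.6, Q = 376.
ΔQ = -397, ΔP = 6.0. Midpoints: P̄ = 15.60, Q̄ = 574.5.
ε = (ΔQ/ΔP)(P̄/Q̄) = (-397/6.0)(15.60/574.5).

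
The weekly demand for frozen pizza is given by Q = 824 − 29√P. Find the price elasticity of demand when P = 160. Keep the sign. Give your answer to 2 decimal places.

-0.40

At P = 160, Q = 457.176.
dQ/dP = −29/(2√P) = -1.146.
ε = (dQ/dP)(P/Q) = (-1.146)(160/457.176).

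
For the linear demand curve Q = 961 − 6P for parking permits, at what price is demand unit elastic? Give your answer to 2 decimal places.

For linear demand Q = a − bP, ε = −bP/(a − bP). |ε| = 1 when bP = a − bP, i.e. P = a/(2b).
P = 961/(2·6) = 961/12 = 80.0833.

80.08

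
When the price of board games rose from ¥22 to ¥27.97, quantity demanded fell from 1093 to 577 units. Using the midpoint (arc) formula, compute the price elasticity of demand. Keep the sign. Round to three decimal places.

ΔQ = 577 − 1093 = -516; ΔP = 27.97 − 22 = 5.97.
Midpoints: P̄ = 24.98, Q̄ = 835.0.
ε = (ΔQ/ΔP)(P̄/Q̄) = (-516/5.97)(24.98/835.0).

-2.586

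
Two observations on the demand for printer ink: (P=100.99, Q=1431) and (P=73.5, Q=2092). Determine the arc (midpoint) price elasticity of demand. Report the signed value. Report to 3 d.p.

-1.191

ΔQ = 2092 − 1431 = 661; ΔP = 73.5 − 100.99 = -27.49.
Midpoints: P̄ = 87.25, Q̄ = 1761.5.
ε = (ΔQ/ΔP)(P̄/Q̄) = (661/-27.49)(87.25/1761.5).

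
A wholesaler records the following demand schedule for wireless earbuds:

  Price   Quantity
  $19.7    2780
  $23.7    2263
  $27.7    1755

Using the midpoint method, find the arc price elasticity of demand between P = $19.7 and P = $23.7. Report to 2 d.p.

At P = 19.7, Q = 2780; at P = 23.7, Q = 2263.
ΔQ = -517, ΔP = 4.0. Midpoints: P̄ = 21.70, Q̄ = 2521.5.
ε = (ΔQ/ΔP)(P̄/Q̄) = (-517/4.0)(21.70/2521.5).

-1.11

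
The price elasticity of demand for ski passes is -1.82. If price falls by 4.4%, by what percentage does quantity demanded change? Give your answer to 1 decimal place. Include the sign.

8.0%

%ΔQ ≈ ε × %ΔP = (-1.82)(-4.4%) = 8.01%.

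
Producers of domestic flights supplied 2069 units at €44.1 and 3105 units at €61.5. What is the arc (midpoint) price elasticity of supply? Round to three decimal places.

1.215

ΔQ = 3105 − 2069 = 1036; ΔP = 61.5 − 44.1 = 17.4.
Midpoints: P̄ = 52.80, Q̄ = 2587.0.
ε_s = (ΔQ/ΔP)(P̄/Q̄) = (1036/17.4)(52.80/2587.0).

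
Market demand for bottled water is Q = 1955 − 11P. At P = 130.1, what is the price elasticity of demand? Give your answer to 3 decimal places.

-2.732

At P = 130.1, Q = 523.900.
dQ/dP = −11.
ε = (dQ/dP)(P/Q) = (-11)(130.1/523.900).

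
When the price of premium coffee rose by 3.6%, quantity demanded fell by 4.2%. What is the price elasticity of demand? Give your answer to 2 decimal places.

-1.17

ε = %ΔQ / %ΔP = (-4.2)/(3.6) = -1.167.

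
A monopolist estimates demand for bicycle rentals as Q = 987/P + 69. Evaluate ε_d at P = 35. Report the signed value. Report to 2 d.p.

-0.29

At P = 35, Q = 97.200.
dQ/dP = −987/P² = -0.806.
ε = (dQ/dP)(P/Q) = (-0.806)(35/97.200).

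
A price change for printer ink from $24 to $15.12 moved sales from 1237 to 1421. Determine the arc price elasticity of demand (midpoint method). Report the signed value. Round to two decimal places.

-0.30

ΔQ = 1421 − 1237 = 184; ΔP = 15.12 − 24 = -8.88.
Midpoints: P̄ = 19.56, Q̄ = 1329.0.
ε = (ΔQ/ΔP)(P̄/Q̄) = (184/-8.88)(19.56/1329.0).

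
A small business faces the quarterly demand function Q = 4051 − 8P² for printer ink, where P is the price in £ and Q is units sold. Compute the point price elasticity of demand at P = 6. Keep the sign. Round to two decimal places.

At P = 6, Q = 3763.
dQ/dP = −16P = -96.
ε = (dQ/dP)(P/Q) = (-96)(6/3763).

-0.15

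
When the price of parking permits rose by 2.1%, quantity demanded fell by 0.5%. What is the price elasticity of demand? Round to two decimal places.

-0.24

ε = %ΔQ / %ΔP = (-0.5)/(2.1) = -0.238.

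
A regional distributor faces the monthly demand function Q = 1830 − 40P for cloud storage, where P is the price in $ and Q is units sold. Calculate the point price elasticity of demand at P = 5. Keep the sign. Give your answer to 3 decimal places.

At P = 5, Q = 1630.
dQ/dP = −40.
ε = (dQ/dP)(P/Q) = (-40)(5/1630).

-0.123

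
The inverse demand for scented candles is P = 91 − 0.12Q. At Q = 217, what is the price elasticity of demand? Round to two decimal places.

At Q = 217, P = 91 − 0.12(217) = 64.96.
dP/dQ = −0.12, so dQ/dP = 1/(−0.12) = -8.333.
ε = (dQ/dP)(P/Q) = (-8.333)(64.96/217).

-2.49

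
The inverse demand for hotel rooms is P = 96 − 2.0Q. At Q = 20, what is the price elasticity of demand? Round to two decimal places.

-1.40

At Q = 20, P = 96 − 2.0(20) = 56.00.
dP/dQ = −2.0, so dQ/dP = 1/(−2.0) = -0.500.
ε = (dQ/dP)(P/Q) = (-0.500)(56.00/20).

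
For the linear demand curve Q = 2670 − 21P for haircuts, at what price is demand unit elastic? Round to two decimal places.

For linear demand Q = a − bP, ε = −bP/(a − bP). |ε| = 1 when bP = a − bP, i.e. P = a/(2b).
P = 2670/(2·21) = 2670/42 = 63.5714.

63.57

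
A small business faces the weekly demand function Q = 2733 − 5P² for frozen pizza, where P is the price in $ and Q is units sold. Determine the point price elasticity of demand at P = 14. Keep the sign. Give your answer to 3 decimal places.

-1.118

At P = 14, Q = 1753.
dQ/dP = −10P = -140.
ε = (dQ/dP)(P/Q) = (-140)(14/1753).
|ε| > 1, so demand is elastic at this price.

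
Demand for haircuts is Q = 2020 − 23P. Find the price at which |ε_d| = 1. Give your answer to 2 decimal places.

43.91

For linear demand Q = a − bP, ε = −bP/(a − bP). |ε| = 1 when bP = a − bP, i.e. P = a/(2b).
P = 2020/(2·23) = 2020/46 = 43.9130.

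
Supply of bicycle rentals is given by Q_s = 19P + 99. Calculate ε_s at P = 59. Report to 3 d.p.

At P = 59, Q_s = 1220.
dQ_s/dP = 19.
ε_s = (dQ_s/dP)(P/Q_s) = (19)(59/1220).

0.919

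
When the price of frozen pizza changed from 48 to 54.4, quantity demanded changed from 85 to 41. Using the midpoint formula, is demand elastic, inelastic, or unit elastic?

elastic

Arc ε ≈ -5.587.
|ε| = 5.59 > 1.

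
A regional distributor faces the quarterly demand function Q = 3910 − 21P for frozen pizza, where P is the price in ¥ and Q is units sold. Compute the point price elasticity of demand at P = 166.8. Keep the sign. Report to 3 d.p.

At P = 166.8, Q = 407.200.
dQ/dP = −21.
ε = (dQ/dP)(P/Q) = (-21)(166.8/407.200).

-8.602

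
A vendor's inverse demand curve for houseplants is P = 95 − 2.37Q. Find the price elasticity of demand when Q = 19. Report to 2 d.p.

At Q = 19, P = 95 − 2.37(19) = 49.97.
dP/dQ = −2.37, so dQ/dP = 1/(−2.37) = -0.422.
ε = (dQ/dP)(P/Q) = (-0.422)(49.97/19).

-1.11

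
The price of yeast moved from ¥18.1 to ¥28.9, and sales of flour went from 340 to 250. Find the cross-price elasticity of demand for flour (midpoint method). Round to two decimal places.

-0.66

ΔQ_x = 250 − 340 = -90; ΔP_y = 28.9 − 18.1 = 10.8.
Midpoints: P̄_y = 23.50, Q̄_x = 295.0.
ε_xy = (ΔQ_x/ΔP_y)(P̄_y/Q̄_x) = (-90/10.8)(23.50/295.0).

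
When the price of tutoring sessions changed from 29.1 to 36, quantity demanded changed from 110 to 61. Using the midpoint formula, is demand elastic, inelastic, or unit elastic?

elastic

Arc ε ≈ -2.704.
|ε| = 2.70 > 1.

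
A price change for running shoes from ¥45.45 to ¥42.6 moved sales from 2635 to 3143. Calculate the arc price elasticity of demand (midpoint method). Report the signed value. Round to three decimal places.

-2.716

ΔQ = 3143 − 2635 = 508; ΔP = 42.6 − 45.45 = -2.85.
Midpoints: P̄ = 44.03, Q̄ = 2889.0.
ε = (ΔQ/ΔP)(P̄/Q̄) = (508/-2.85)(44.03/2889.0).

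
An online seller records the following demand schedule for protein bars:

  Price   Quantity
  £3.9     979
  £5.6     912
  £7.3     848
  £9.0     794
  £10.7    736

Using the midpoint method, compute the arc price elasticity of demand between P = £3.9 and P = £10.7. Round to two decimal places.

-0.30

At P = 3.9, Q = 979; at P = 10.7, Q = 736.
ΔQ = -243, ΔP = 6.8. Midpoints: P̄ = 7.30, Q̄ = 857.5.
ε = (ΔQ/ΔP)(P̄/Q̄) = (-243/6.8)(7.30/857.5).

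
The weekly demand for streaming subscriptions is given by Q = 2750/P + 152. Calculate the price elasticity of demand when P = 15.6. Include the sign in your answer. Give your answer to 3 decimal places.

At P = 15.6, Q = 328.282.
dQ/dP = −2750/P² = -11.300.
ε = (dQ/dP)(P/Q) = (-11.300)(15.6/328.282).

-0.537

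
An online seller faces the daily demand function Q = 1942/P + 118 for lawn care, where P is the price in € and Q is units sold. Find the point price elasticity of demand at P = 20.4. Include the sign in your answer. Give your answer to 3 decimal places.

-0.447

At P = 20.4, Q = 213.196.
dQ/dP = −1942/P² = -4.666.
ε = (dQ/dP)(P/Q) = (-4.666)(20.4/213.196).
|ε| < 1, so demand is inelastic at this price.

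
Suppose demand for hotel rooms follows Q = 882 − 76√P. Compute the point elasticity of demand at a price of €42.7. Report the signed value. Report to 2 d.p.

At P = 42.7, Q = 385.376.
dQ/dP = −76/(2√P) = -5.815.
ε = (dQ/dP)(P/Q) = (-5.815)(42.7/385.376).

-0.64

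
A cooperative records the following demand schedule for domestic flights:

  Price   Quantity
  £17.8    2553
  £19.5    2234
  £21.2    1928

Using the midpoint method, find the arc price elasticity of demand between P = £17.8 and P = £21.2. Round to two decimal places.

-1.60

At P = 17.8, Q = 2553; at P = 21.2, Q = 1928.
ΔQ = -625, ΔP = 3.4. Midpoints: P̄ = 19.50, Q̄ = 2240.5.
ε = (ΔQ/ΔP)(P̄/Q̄) = (-625/3.4)(19.50/2240.5).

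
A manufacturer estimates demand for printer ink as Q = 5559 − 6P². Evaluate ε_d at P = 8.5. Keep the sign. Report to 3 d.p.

At P = 8.5, Q = 5125.500.
dQ/dP = −12P = -102.
ε = (dQ/dP)(P/Q) = (-102)(8.5/5125.500).

-0.169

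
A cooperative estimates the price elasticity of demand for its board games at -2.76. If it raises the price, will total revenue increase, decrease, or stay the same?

|ε| = 2.76 > 1, so demand is elastic. A price rise therefore reduces total revenue.

decrease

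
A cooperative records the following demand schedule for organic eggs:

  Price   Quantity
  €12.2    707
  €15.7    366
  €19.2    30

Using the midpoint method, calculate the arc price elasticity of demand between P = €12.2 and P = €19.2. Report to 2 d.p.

At P = 12.2, Q = 707; at P = 19.2, Q = 30.
ΔQ = -677, ΔP = 7.0. Midpoints: P̄ = 15.70, Q̄ = 368.5.
ε = (ΔQ/ΔP)(P̄/Q̄) = (-677/7.0)(15.70/368.5).

-4.12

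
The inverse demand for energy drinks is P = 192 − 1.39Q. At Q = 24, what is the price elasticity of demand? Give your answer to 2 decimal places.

-4.76

At Q = 24, P = 192 − 1.39(24) = 158.64.
dP/dQ = −1.39, so dQ/dP = 1/(−1.39) = -0.719.
ε = (dQ/dP)(P/Q) = (-0.719)(158.64/24).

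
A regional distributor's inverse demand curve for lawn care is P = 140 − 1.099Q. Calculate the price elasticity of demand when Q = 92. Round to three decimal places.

-0.385

At Q = 92, P = 140 − 1.099(92) = 38.89.
dP/dQ = −1.099, so dQ/dP = 1/(−1.099) = -0.910.
ε = (dQ/dP)(P/Q) = (-0.910)(38.89/92).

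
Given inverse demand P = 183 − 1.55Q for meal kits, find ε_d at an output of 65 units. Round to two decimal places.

-0.82

At Q = 65, P = 183 − 1.55(65) = 82.25.
dP/dQ = −1.55, so dQ/dP = 1/(−1.55) = -0.645.
ε = (dQ/dP)(P/Q) = (-0.645)(82.25/65).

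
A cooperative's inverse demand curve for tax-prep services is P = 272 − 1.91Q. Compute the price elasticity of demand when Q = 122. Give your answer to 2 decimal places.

At Q = 122, P = 272 − 1.91(122) = 38.98.
dP/dQ = −1.91, so dQ/dP = 1/(−1.91) = -0.524.
ε = (dQ/dP)(P/Q) = (-0.524)(38.98/122).

-0.17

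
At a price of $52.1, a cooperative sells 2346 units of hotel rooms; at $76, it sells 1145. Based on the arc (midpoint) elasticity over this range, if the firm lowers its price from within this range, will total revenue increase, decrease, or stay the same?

increase

Arc ε = (-1201/23.9)(64.05/1745.5) ≈ -1.844.
|ε| = 1.84 > 1, so demand is elastic. A price cut therefore raises total revenue.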